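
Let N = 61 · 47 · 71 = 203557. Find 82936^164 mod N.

76613

Mod 61: 82936 ≡ 37; by Fermat, exponent reduces to 164 mod 60 = 44; 37^44 ≡ 58 (mod 61).
Mod 47: 82936 ≡ 28; by Fermat, exponent reduces to 164 mod 46 = 26; 28^26 ≡ 3 (mod 47).
Mod 71: 82936 ≡ 8; by Fermat, exponent reduces to 164 mod 70 = 24; 8^24 ≡ 4 (mod 71).
Combine by CRT: x ≡ 58 (mod 61), x ≡ 3 (mod 47), x ≡ 4 (mod 71) ⇒ x ≡ 76613 (mod 203557).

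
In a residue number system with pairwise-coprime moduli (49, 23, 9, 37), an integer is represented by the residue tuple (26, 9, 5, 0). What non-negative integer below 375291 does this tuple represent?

232286

The moduli are pairwise coprime; N = 49·23·9·37 = 375291.
N/49 = 7659; 7659 ≡ 15 (mod 49); 15·36 ≡ 1, so inverse 36.
N/23 = 16317; 16317 ≡ 10 (mod 23); 10·7 ≡ 1, so inverse 7.
N/9 = 41699; 41699 ≡ 2 (mod 9); 2·5 ≡ 1, so inverse 5.
N/37 = 10143; 10143 ≡ 5 (mod 37); 5·15 ≡ 1, so inverse 15.
x ≡ 26·7659·36 + 9·16317·7 + 5·41699·5 + 0·10143·15 = 9239270.
9239270 mod 375291 = 232286.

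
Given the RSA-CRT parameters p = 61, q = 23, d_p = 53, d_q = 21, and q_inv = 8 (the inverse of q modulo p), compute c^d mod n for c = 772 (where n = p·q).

m₁ = c^(d_p) mod p: c ≡ 40 (mod 61), and 40^53 mod 61 = 32.
m₂ = c^(d_q) mod q: c ≡ 13 (mod 23), and 13^21 mod 23 = 16.
h = q_inv·(m₁ − m₂) mod p = 8·(32 − 16) mod 61 = 6.
m = m₂ + h·q = 16 + 6·23 = 154.

154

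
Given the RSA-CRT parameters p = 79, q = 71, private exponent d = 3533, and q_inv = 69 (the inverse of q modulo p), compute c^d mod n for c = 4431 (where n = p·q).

5099

d_p = d mod (p−1) = 3533 mod 78 = 23; d_q = d mod (q−1) = 33.
m₁ = c^(d_p) mod p: c ≡ 7 (mod 79), and 7^23 mod 79 = 43.
m₂ = c^(d_q) mod q: c ≡ 29 (mod 71), and 29^33 mod 71 = 58.
h = q_inv·(m₁ − m₂) mod p = 69·(43 − 58) mod 79 = 71.
m = m₂ + h·q = 58 + 71·71 = 5099.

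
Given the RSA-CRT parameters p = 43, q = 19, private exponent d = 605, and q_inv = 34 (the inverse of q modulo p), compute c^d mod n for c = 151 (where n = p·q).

d_p = d mod (p−1) = 605 mod 42 = 17; d_q = d mod (q−1) = 11.
m₁ = c^(d_p) mod p: c ≡ 22 (mod 43), and 22^17 mod 43 = 27.
m₂ = c^(d_q) mod q: c ≡ 18 (mod 19), and 18^11 mod 19 = 18.
h = q_inv·(m₁ − m₂) mod p = 34·(27 − 18) mod 43 = 5.
m = m₂ + h·q = 18 + 5·19 = 113.

113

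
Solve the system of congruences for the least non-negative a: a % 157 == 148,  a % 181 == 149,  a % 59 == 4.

1550052

The moduli are pairwise coprime; N = 157·181·59 = 1676603.
N/157 = 10679; 10679 ≡ 3 (mod 157); 3·105 ≡ 1, so inverse 105.
N/181 = 9263; 9263 ≡ 32 (mod 181); 32·17 ≡ 1, so inverse 17.
N/59 = 28417; 28417 ≡ 38 (mod 59); 38·14 ≡ 1, so inverse 14.
a ≡ 148·10679·105 + 149·9263·17 + 4·28417·14 = 191006191.
191006191 mod 1676603 = 1550052.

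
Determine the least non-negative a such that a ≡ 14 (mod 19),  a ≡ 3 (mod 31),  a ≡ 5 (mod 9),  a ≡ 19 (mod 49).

165884

The moduli are pairwise coprime; N = 19·31·9·49 = 259749.
N/19 = 13671; 13671 ≡ 10 (mod 19); 10·2 ≡ 1, so inverse 2.
N/31 = 8379; 8379 ≡ 9 (mod 31); 9·7 ≡ 1, so inverse 7.
N/9 = 28861; 28861 ≡ 7 (mod 9); 7·4 ≡ 1, so inverse 4.
N/49 = 5301; 5301 ≡ 9 (mod 49); 9·11 ≡ 1, so inverse 11.
a ≡ 14·13671·2 + 3·8379·7 + 5·28861·4 + 19·5301·11 = 2243876.
2243876 mod 259749 = 165884.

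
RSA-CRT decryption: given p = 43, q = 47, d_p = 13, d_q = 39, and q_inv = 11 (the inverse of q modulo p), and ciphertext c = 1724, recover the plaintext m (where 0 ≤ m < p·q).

1860

m₁ = c^(d_p) mod p: c ≡ 4 (mod 43), and 4^13 mod 43 = 11.
m₂ = c^(d_q) mod q: c ≡ 32 (mod 47), and 32^39 mod 47 = 27.
h = q_inv·(m₁ − m₂) mod p = 11·(11 − 27) mod 43 = 39.
m = m₂ + h·q = 27 + 39·47 = 1860.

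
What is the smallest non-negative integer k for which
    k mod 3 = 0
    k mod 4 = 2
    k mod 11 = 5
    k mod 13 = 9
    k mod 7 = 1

The moduli are pairwise coprime; N = 3·4·11·13·7 = 12012.
N/3 = 4004; 4004 ≡ 2 (mod 3); 2·2 ≡ 1, so inverse 2.
N/4 = 3003; 3003 ≡ 3 (mod 4); 3·3 ≡ 1, so inverse 3.
N/11 = 1092; 1092 ≡ 3 (mod 11); 3·4 ≡ 1, so inverse 4.
N/13 = 924; 924 ≡ 1 (mod 13), inverse 1.
N/7 = 1716; 1716 ≡ 1 (mod 7), inverse 1.
k ≡ 0·4004·2 + 2·3003·3 + 5·1092·4 + 9·924·1 + 1·1716·1 = 49890.
49890 mod 12012 = 1842.

1842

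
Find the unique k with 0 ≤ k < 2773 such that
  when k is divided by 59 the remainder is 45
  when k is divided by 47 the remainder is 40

1638

From k ≡ 45 (mod 59) write k = 45 + 59t. Substituting into k ≡ 40 (mod 47) gives 59t ≡ 42 (mod 47), and since 12⁻¹ ≡ 4 (mod 47), t ≡ 27. Hence k ≡ 45 + 59·27 = 1638 (mod 2773).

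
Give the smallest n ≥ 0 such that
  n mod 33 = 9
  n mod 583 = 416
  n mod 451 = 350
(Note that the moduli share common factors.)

35979

Combine the congruences pairwise.
gcd(33, 583) = 11 and 11 | (416 − 9), so the pair is consistent; merging gives n ≡ 999 (mod 1749), where 1749 = lcm(33, 583).
gcd(1749, 451) = 11 and 11 | (350 − 999), so the pair is consistent; merging gives n ≡ 35979 (mod 71709), where 71709 = lcm(1749, 451).
The solution is unique modulo lcm(33, 583, 451) = 71709.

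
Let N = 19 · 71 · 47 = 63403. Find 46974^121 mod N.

Mod 19: 46974 ≡ 6; by Fermat, exponent reduces to 121 mod 18 = 13; 6^13 ≡ 4 (mod 19).
Mod 71: 46974 ≡ 43; by Fermat, exponent reduces to 121 mod 70 = 51; 43^51 ≡ 29 (mod 71).
Mod 47: 46974 ≡ 21; by Fermat, exponent reduces to 121 mod 46 = 29; 21^29 ≡ 4 (mod 47).
Combine by CRT: x ≡ 4 (mod 19), x ≡ 29 (mod 71), x ≡ 4 (mod 47) ⇒ x ≡ 9827 (mod 63403).

9827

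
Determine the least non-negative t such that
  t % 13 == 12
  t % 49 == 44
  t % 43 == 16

3327

The moduli are pairwise coprime; N = 13·49·43 = 27391.
N/13 = 2107; 2107 ≡ 1 (mod 13), inverse 1.
N/49 = 559; 559 ≡ 20 (mod 49); 20·27 ≡ 1, so inverse 27.
N/43 = 637; 637 ≡ 35 (mod 43); 35·16 ≡ 1, so inverse 16.
t ≡ 12·2107·1 + 44·559·27 + 16·637·16 = 852448.
852448 mod 27391 = 3327.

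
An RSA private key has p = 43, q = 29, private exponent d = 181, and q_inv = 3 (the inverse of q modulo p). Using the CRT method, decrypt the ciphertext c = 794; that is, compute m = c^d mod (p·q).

1094

d_p = d mod (p−1) = 181 mod 42 = 13; d_q = d mod (q−1) = 13.
m₁ = c^(d_p) mod p: c ≡ 20 (mod 43), and 20^13 mod 43 = 19.
m₂ = c^(d_q) mod q: c ≡ 11 (mod 29), and 11^13 mod 29 = 21.
h = q_inv·(m₁ − m₂) mod p = 3·(19 − 21) mod 43 = 37.
m = m₂ + h·q = 21 + 37·29 = 1094.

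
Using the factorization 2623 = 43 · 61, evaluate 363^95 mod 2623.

Mod 43: 363 ≡ 19; by Fermat, exponent reduces to 95 mod 42 = 11; 19^11 ≡ 29 (mod 43).
Mod 61: 363 ≡ 58; by Fermat, exponent reduces to 95 mod 60 = 35; 58^35 ≡ 1 (mod 61).
Combine by CRT: x ≡ 29 (mod 43), x ≡ 1 (mod 61) ⇒ x ≡ 2136 (mod 2623).

2136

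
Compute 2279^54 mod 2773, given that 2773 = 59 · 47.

Mod 59: 2279 ≡ 37; 37^54 ≡ 25 (mod 59).
Mod 47: 2279 ≡ 23; by Fermat, exponent reduces to 54 mod 46 = 8; 23^8 ≡ 9 (mod 47).
Combine by CRT: x ≡ 25 (mod 59), x ≡ 9 (mod 47) ⇒ x ≡ 1795 (mod 2773).

1795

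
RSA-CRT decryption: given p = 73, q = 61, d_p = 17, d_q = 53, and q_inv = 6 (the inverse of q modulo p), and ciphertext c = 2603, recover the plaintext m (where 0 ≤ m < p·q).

3834

m₁ = c^(d_p) mod p: c ≡ 48 (mod 73), and 48^17 mod 73 = 38.
m₂ = c^(d_q) mod q: c ≡ 41 (mod 61), and 41^53 mod 61 = 52.
h = q_inv·(m₁ − m₂) mod p = 6·(38 − 52) mod 73 = 62.
m = m₂ + h·q = 52 + 62·61 = 3834.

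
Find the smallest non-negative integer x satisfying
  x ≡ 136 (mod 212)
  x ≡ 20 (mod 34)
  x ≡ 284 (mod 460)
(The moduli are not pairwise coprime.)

215104

gcd(212, 34) = 2 and 2 | (20 − 136), so the pair is consistent; merging gives x ≡ 2468 (mod 3604), where 3604 = lcm(212, 34).
gcd(3604, 460) = 4 and 4 | (284 − 2468), so the pair is consistent; merging gives x ≡ 215104 (mod 414460), where 414460 = lcm(3604, 460).
The solution is unique modulo lcm(212, 34, 460) = 414460.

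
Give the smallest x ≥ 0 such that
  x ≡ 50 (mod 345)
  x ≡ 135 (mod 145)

6950

gcd(345, 145) = 5 and 5 | (135 − 50), so the pair is consistent; merging gives x ≡ 6950 (mod 10005), where 10005 = lcm(345, 145).
The solution is unique modulo lcm(345, 145) = 10005.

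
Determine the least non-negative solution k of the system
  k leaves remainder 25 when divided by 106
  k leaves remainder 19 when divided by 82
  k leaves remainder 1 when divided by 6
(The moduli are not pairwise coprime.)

5431

gcd(106, 82) = 2 and 2 | (19 − 25), so the pair is consistent; merging gives k ≡ 1085 (mod 4346), where 4346 = lcm(106, 82).
gcd(4346, 6) = 2 and 2 | (1 − 1085), so the pair is consistent; merging gives k ≡ 5431 (mod 13038), where 13038 = lcm(4346, 6).
The solution is unique modulo lcm(106, 82, 6) = 13038.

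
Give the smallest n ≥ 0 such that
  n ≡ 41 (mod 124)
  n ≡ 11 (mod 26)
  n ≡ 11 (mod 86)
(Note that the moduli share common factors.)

gcd(124, 26) = 2 and 2 | (11 − 41), so the pair is consistent; merging gives n ≡ 661 (mod 1612), where 1612 = lcm(124, 26).
gcd(1612, 86) = 2 and 2 | (11 − 661), so the pair is consistent; merging gives n ≡ 16781 (mod 69316), where 69316 = lcm(1612, 86).
The solution is unique modulo lcm(124, 26, 86) = 69316.

16781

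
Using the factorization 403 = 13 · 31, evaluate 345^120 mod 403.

Mod 13: 345 ≡ 7; since 12 | 120, by Fermat 7^120 ≡ 1 (mod 13).
Mod 31: 345 ≡ 4; since 30 | 120, by Fermat 4^120 ≡ 1 (mod 31).
Combine by CRT: x ≡ 1 (mod 13), x ≡ 1 (mod 31) ⇒ x ≡ 1 (mod 403).

1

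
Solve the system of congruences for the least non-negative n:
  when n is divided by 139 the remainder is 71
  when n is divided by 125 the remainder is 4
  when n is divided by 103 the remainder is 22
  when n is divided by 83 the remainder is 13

The moduli are pairwise coprime; M = 139·125·103·83 = 148538875.
M/139 = 1068625; 1068625 ≡ 132 (mod 139); 132·119 ≡ 1, so inverse 119.
M/125 = 1188311; 1188311 ≡ 61 (mod 125); 61·41 ≡ 1, so inverse 41.
M/103 = 1442125; 1442125 ≡ 22 (mod 103); 22·89 ≡ 1, so inverse 89.
M/83 = 1789625; 1789625 ≡ 62 (mod 83); 62·79 ≡ 1, so inverse 79.
n ≡ 71·1068625·119 + 4·1188311·41 + 22·1442125·89 + 13·1789625·79 = 13885321254.
13885321254 mod 148538875 = 71205879.

71205879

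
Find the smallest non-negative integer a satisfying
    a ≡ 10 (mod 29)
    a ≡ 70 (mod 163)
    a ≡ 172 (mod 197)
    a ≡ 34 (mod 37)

1605131

From a ≡ 10 (mod 29) write a = 10 + 29t. Substituting into a ≡ 70 (mod 163) gives 29t ≡ 60 (mod 163), and since 29⁻¹ ≡ 45 (mod 163), t ≡ 92. Hence a ≡ 10 + 29·92 = 2678 (mod 4727).
From a ≡ 2678 (mod 4727) write a = 2678 + 4727t. Substituting into a ≡ 172 (mod 197) gives 4727t ≡ 55 (mod 197), and since 196⁻¹ ≡ 196 (mod 197), t ≡ 142. Hence a ≡ 2678 + 4727·142 = 673912 (mod 931219).
From a ≡ 673912 (mod 931219) write a = 673912 + 931219t. Substituting into a ≡ 34 (mod 37) gives 931219t ≡ 3 (mod 37), and since 3⁻¹ ≡ 25 (mod 37), t ≡ 1. Hence a ≡ 673912 + 931219·1 = 1605131 (mod 34455103).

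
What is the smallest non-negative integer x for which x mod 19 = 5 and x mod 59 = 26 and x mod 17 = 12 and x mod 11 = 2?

The moduli are pairwise coprime; N = 19·59·17·11 = 209627.
N/19 = 11033; 11033 ≡ 13 (mod 19); 13·3 ≡ 1, so inverse 3.
N/59 = 3553; 3553 ≡ 13 (mod 59); 13·50 ≡ 1, so inverse 50.
N/17 = 12331; 12331 ≡ 6 (mod 17); 6·3 ≡ 1, so inverse 3.
N/11 = 19057; 19057 ≡ 5 (mod 11); 5·9 ≡ 1, so inverse 9.
x ≡ 5·11033·3 + 26·3553·50 + 12·12331·3 + 2·19057·9 = 5571337.
5571337 mod 209627 = 121035.

121035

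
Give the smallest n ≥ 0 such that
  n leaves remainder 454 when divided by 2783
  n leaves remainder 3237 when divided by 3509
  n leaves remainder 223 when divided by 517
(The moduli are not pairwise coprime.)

891014

Combine the congruences pairwise.
gcd(2783, 3509) = 121 and 121 | (3237 − 454), so the pair is consistent; merging gives n ≡ 3237 (mod 80707), where 80707 = lcm(2783, 3509).
gcd(80707, 517) = 11 and 11 | (223 − 3237), so the pair is consistent; merging gives n ≡ 891014 (mod 3793229), where 3793229 = lcm(80707, 517).
The solution is unique modulo lcm(2783, 3509, 517) = 3793229.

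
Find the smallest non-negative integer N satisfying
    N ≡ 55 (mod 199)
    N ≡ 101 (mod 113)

16373

From N ≡ 55 (mod 199) write N = 55 + 199t. Substituting into N ≡ 101 (mod 113) gives 199t ≡ 46 (mod 113), and since 86⁻¹ ≡ 46 (mod 113), t ≡ 82. Hence N ≡ 55 + 199·82 = 16373 (mod 22487).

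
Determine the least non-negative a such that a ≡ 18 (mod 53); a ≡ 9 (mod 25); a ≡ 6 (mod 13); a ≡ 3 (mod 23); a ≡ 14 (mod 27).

From a ≡ 18 (mod 53) write a = 18 + 53t. Substituting into a ≡ 9 (mod 25) gives 53t ≡ 16 (mod 25), and since 3⁻¹ ≡ 17 (mod 25), t ≡ 22. Hence a ≡ 18 + 53·22 = 1184 (mod 1325).
From a ≡ 1184 (mod 1325) write a = 1184 + 1325t. Substituting into a ≡ 6 (mod 13) gives 1325t ≡ 5 (mod 13), and since 12⁻¹ ≡ 12 (mod 13), t ≡ 8. Hence a ≡ 1184 + 1325·8 = 11784 (mod 17225).
From a ≡ 11784 (mod 17225) write a = 11784 + 17225t. Substituting into a ≡ 3 (mod 23) gives 17225t ≡ 18 (mod 23), and since 21⁻¹ ≡ 11 (mod 23), t ≡ 14. Hence a ≡ 11784 + 17225·14 = 252934 (mod 396175).
From a ≡ 252934 (mod 396175) write a = 252934 + 396175t. Substituting into a ≡ 14 (mod 27) gives 396175t ≡ 16 (mod 27), and since 4⁻¹ ≡ 7 (mod 27), t ≡ 4. Hence a ≡ 252934 + 396175·4 = 1837634 (mod 10696725).

1837634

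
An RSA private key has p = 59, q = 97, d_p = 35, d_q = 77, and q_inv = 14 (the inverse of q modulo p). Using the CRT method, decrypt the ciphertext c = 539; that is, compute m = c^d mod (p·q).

m₁ = c^(d_p) mod p: c ≡ 8 (mod 59), and 8^35 mod 59 = 52.
m₂ = c^(d_q) mod q: c ≡ 54 (mod 97), and 54^77 mod 97 = 4.
h = q_inv·(m₁ − m₂) mod p = 14·(52 − 4) mod 59 = 23.
m = m₂ + h·q = 4 + 23·97 = 2235.

2235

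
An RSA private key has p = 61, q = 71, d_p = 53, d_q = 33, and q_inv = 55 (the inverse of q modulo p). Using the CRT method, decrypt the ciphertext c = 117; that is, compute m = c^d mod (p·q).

1628

m₁ = c^(d_p) mod p: c ≡ 56 (mod 61), and 56^53 mod 61 = 42.
m₂ = c^(d_q) mod q: c ≡ 46 (mod 71), and 46^33 mod 71 = 66.
h = q_inv·(m₁ − m₂) mod p = 55·(42 − 66) mod 61 = 22.
m = m₂ + h·q = 66 + 22·71 = 1628.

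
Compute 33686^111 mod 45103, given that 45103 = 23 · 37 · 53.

Mod 23: 33686 ≡ 14; by Fermat, exponent reduces to 111 mod 22 = 1; 14^1 ≡ 14 (mod 23).
Mod 37: 33686 ≡ 16; by Fermat, exponent reduces to 111 mod 36 = 3; 16^3 ≡ 26 (mod 37).
Mod 53: 33686 ≡ 31; by Fermat, exponent reduces to 111 mod 52 = 7; 31^7 ≡ 33 (mod 53).
Combine by CRT: x ≡ 14 (mod 23), x ≡ 26 (mod 37), x ≡ 33 (mod 53) ⇒ x ≡ 13124 (mod 45103).

13124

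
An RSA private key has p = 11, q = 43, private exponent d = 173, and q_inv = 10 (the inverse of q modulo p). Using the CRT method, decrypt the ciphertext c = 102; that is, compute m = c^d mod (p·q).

d_p = d mod (p−1) = 173 mod 10 = 3; d_q = d mod (q−1) = 5.
m₁ = c^(d_p) mod p: c ≡ 3 (mod 11), and 3^3 mod 11 = 5.
m₂ = c^(d_q) mod q: c ≡ 16 (mod 43), and 16^5 mod 43 = 21.
h = q_inv·(m₁ − m₂) mod p = 10·(5 − 21) mod 11 = 5.
m = m₂ + h·q = 21 + 5·43 = 236.

236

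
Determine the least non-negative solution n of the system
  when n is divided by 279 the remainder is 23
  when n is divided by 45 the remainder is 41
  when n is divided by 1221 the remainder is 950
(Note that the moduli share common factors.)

gcd(279, 45) = 9 and 9 | (41 − 23), so the pair is consistent; merging gives n ≡ 581 (mod 1395), where 1395 = lcm(279, 45).
gcd(1395, 1221) = 3 and 3 | (950 − 581), so the pair is consistent; merging gives n ≡ 502781 (mod 567765), where 567765 = lcm(1395, 1221).
The solution is unique modulo lcm(279, 45, 1221) = 567765.

502781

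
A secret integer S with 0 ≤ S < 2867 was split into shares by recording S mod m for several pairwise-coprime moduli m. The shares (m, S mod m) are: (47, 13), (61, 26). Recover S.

From S ≡ 13 (mod 47) write S = 13 + 47t. Substituting into S ≡ 26 (mod 61) gives 47t ≡ 13 (mod 61), and since 47⁻¹ ≡ 13 (mod 61), t ≡ 47. Hence S ≡ 13 + 47·47 = 2222 (mod 2867).

2222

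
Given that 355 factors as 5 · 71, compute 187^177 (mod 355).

Mod 5: 187 ≡ 2; by Fermat, exponent reduces to 177 mod 4 = 1; 2^1 ≡ 2 (mod 5).
Mod 71: 187 ≡ 45; by Fermat, exponent reduces to 177 mod 70 = 37; 45^37 ≡ 37 (mod 71).
Combine by CRT: x ≡ 2 (mod 5), x ≡ 37 (mod 71) ⇒ x ≡ 37 (mod 355).

37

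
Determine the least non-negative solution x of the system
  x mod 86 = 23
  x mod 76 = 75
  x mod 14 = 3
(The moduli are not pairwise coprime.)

22039

gcd(86, 76) = 2 and 2 | (75 − 23), so the pair is consistent; merging gives x ≡ 2431 (mod 3268), where 3268 = lcm(86, 76).
gcd(3268, 14) = 2 and 2 | (3 − 2431), so the pair is consistent; merging gives x ≡ 22039 (mod 22876), where 22876 = lcm(3268, 14).
The solution is unique modulo lcm(86, 76, 14) = 22876.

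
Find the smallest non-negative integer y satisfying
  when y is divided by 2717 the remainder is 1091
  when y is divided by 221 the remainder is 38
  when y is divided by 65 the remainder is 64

Combine the congruences pairwise.
gcd(2717, 221) = 13 and 13 | (38 − 1091), so the pair is consistent; merging gives y ≡ 30978 (mod 46189), where 46189 = lcm(2717, 221).
gcd(46189, 65) = 13 and 13 | (64 − 30978), so the pair is consistent; merging gives y ≡ 215734 (mod 230945), where 230945 = lcm(46189, 65).
The solution is unique modulo lcm(2717, 221, 65) = 230945.

215734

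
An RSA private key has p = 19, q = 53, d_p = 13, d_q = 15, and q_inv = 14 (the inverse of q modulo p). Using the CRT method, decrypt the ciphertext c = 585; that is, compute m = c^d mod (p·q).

67

m₁ = c^(d_p) mod p: c ≡ 15 (mod 19), and 15^13 mod 19 = 10.
m₂ = c^(d_q) mod q: c ≡ 2 (mod 53), and 2^15 mod 53 = 14.
h = q_inv·(m₁ − m₂) mod p = 14·(10 − 14) mod 19 = 1.
m = m₂ + h·q = 14 + 1·53 = 67.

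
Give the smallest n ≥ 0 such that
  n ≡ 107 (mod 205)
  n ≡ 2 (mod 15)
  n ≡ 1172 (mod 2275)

89897

gcd(205, 15) = 5 and 5 | (2 − 107), so the pair is consistent; merging gives n ≡ 107 (mod 615), where 615 = lcm(205, 15).
gcd(615, 2275) = 5 and 5 | (1172 − 107), so the pair is consistent; merging gives n ≡ 89897 (mod 279825), where 279825 = lcm(615, 2275).
The solution is unique modulo lcm(205, 15, 2275) = 279825.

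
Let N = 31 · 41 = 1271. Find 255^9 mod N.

132

Mod 31: 255 ≡ 7; 7^9 ≡ 8 (mod 31).
Mod 41: 255 ≡ 9; 9^9 ≡ 9 (mod 41).
Combine by CRT: x ≡ 8 (mod 31), x ≡ 9 (mod 41) ⇒ x ≡ 132 (mod 1271).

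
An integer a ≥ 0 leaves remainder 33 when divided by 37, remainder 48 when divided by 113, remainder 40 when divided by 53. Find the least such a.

97454

The moduli are pairwise coprime; N = 37·113·53 = 221593.
N/37 = 5989; 5989 ≡ 32 (mod 37); 32·22 ≡ 1, so inverse 22.
N/113 = 1961; 1961 ≡ 40 (mod 113); 40·65 ≡ 1, so inverse 65.
N/53 = 4181; 4181 ≡ 47 (mod 53); 47·44 ≡ 1, so inverse 44.
a ≡ 33·5989·22 + 48·1961·65 + 40·4181·44 = 17824894.
17824894 mod 221593 = 97454.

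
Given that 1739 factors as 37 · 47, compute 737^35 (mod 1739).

Mod 37: 737 ≡ 34; 34^35 ≡ 12 (mod 37).
Mod 47: 737 ≡ 32; 32^35 ≡ 28 (mod 47).
Combine by CRT: x ≡ 12 (mod 37), x ≡ 28 (mod 47) ⇒ x ≡ 1344 (mod 1739).

1344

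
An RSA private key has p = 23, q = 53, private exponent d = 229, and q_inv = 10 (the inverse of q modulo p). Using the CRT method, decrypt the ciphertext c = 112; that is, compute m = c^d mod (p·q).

d_p = d mod (p−1) = 229 mod 22 = 9; d_q = d mod (q−1) = 21.
m₁ = c^(d_p) mod p: c ≡ 20 (mod 23), and 20^9 mod 23 = 5.
m₂ = c^(d_q) mod q: c ≡ 6 (mod 53), and 6^21 mod 53 = 7.
h = q_inv·(m₁ − m₂) mod p = 10·(5 − 7) mod 23 = 3.
m = m₂ + h·q = 7 + 3·53 = 166.

166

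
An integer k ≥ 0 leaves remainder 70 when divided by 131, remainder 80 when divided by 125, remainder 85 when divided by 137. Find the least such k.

224080

The moduli are pairwise coprime; N = 131·125·137 = 2243375.
N/131 = 17125; 17125 ≡ 95 (mod 131); 95·40 ≡ 1, so inverse 40.
N/125 = 17947; 17947 ≡ 72 (mod 125); 72·33 ≡ 1, so inverse 33.
N/137 = 16375; 16375 ≡ 72 (mod 137); 72·59 ≡ 1, so inverse 59.
k ≡ 70·17125·40 + 80·17947·33 + 85·16375·59 = 177450705.
177450705 mod 2243375 = 224080.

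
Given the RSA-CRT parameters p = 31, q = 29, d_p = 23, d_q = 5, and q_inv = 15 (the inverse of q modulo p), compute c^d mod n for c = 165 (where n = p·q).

m₁ = c^(d_p) mod p: c ≡ 10 (mod 31), and 10^23 mod 31 = 14.
m₂ = c^(d_q) mod q: c ≡ 20 (mod 29), and 20^5 mod 29 = 24.
h = q_inv·(m₁ − m₂) mod p = 15·(14 − 24) mod 31 = 5.
m = m₂ + h·q = 24 + 5·29 = 169.

169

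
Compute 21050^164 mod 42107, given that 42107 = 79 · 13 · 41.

18495

Mod 79: 21050 ≡ 36; by Fermat, exponent reduces to 164 mod 78 = 8; 36^8 ≡ 9 (mod 79).
Mod 13: 21050 ≡ 3; by Fermat, exponent reduces to 164 mod 12 = 8; 3^8 ≡ 9 (mod 13).
Mod 41: 21050 ≡ 17; by Fermat, exponent reduces to 164 mod 40 = 4; 17^4 ≡ 4 (mod 41).
Combine by CRT: x ≡ 9 (mod 79), x ≡ 9 (mod 13), x ≡ 4 (mod 41) ⇒ x ≡ 18495 (mod 42107).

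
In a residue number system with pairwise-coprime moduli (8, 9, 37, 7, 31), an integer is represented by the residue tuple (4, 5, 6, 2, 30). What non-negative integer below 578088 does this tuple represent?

383252

The moduli are pairwise coprime; N = 8·9·37·7·31 = 578088.
N/8 = 72261; 72261 ≡ 5 (mod 8); 5·5 ≡ 1, so inverse 5.
N/9 = 64232; 64232 ≡ 8 (mod 9); 8·8 ≡ 1, so inverse 8.
N/37 = 15624; 15624 ≡ 10 (mod 37); 10·26 ≡ 1, so inverse 26.
N/7 = 82584; 82584 ≡ 5 (mod 7); 5·3 ≡ 1, so inverse 3.
N/31 = 18648; 18648 ≡ 17 (mod 31); 17·11 ≡ 1, so inverse 11.
x ≡ 4·72261·5 + 5·64232·8 + 6·15624·26 + 2·82584·3 + 30·18648·11 = 13101188.
13101188 mod 578088 = 383252.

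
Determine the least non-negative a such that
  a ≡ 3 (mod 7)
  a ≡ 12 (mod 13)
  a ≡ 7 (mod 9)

493

The moduli are pairwise coprime; N = 7·13·9 = 819.
N/7 = 117; 117 ≡ 5 (mod 7); 5·3 ≡ 1, so inverse 3.
N/13 = 63; 63 ≡ 11 (mod 13); 11·6 ≡ 1, so inverse 6.
N/9 = 91; 91 ≡ 1 (mod 9), inverse 1.
a ≡ 3·117·3 + 12·63·6 + 7·91·1 = 6226.
6226 mod 819 = 493.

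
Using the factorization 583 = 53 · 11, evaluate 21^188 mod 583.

122

Mod 53: 21 ≡ 21; by Fermat, exponent reduces to 188 mod 52 = 32; 21^32 ≡ 16 (mod 53).
Mod 11: 21 ≡ 10; by Fermat, exponent reduces to 188 mod 10 = 8; 10^8 ≡ 1 (mod 11).
Combine by CRT: x ≡ 16 (mod 53), x ≡ 1 (mod 11) ⇒ x ≡ 122 (mod 583).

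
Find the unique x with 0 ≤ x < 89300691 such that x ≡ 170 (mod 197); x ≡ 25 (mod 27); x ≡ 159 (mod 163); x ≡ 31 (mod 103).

From x ≡ 170 (mod 197) write x = 170 + 197t. Substituting into x ≡ 25 (mod 27) gives 197t ≡ 17 (mod 27), and since 8⁻¹ ≡ 17 (mod 27), t ≡ 19. Hence x ≡ 170 + 197·19 = 3913 (mod 5319).
From x ≡ 3913 (mod 5319) write x = 3913 + 5319t. Substituting into x ≡ 159 (mod 163) gives 5319t ≡ 158 (mod 163), and since 103⁻¹ ≡ 19 (mod 163), t ≡ 68. Hence x ≡ 3913 + 5319·68 = 365605 (mod 866997).
From x ≡ 365605 (mod 866997) write x = 365605 + 866997t. Substituting into x ≡ 31 (mod 103) gives 866997t ≡ 76 (mod 103), and since 46⁻¹ ≡ 56 (mod 103), t ≡ 33. Hence x ≡ 365605 + 866997·33 = 28976506 (mod 89300691).

28976506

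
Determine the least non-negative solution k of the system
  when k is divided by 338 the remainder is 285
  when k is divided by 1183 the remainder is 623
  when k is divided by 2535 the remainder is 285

5355

gcd(338, 1183) = 169 and 169 | (623 − 285), so the pair is consistent; merging gives k ≡ 623 (mod 2366), where 2366 = lcm(338, 1183).
gcd(2366, 2535) = 169 and 169 | (285 − 623), so the pair is consistent; merging gives k ≡ 5355 (mod 35490), where 35490 = lcm(2366, 2535).
The solution is unique modulo lcm(338, 1183, 2535) = 35490.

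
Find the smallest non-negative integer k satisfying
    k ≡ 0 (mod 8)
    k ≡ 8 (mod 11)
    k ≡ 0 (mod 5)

360

From k ≡ 0 (mod 8) write k = 0 + 8t. Substituting into k ≡ 8 (mod 11) gives 8t ≡ 8 (mod 11), and since 8⁻¹ ≡ 7 (mod 11), t ≡ 1. Hence k ≡ 0 + 8·1 = 8 (mod 88).
From k ≡ 8 (mod 88) write k = 8 + 88t. Substituting into k ≡ 0 (mod 5) gives 88t ≡ 2 (mod 5), and since 3⁻¹ ≡ 2 (mod 5), t ≡ 4. Hence k ≡ 8 + 88·4 = 360 (mod 440).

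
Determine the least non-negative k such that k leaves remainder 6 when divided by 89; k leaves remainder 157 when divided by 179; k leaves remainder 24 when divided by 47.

626299

The moduli are pairwise coprime; N = 89·179·47 = 748757.
N/89 = 8413; 8413 ≡ 47 (mod 89); 47·36 ≡ 1, so inverse 36.
N/179 = 4183; 4183 ≡ 66 (mod 179); 66·19 ≡ 1, so inverse 19.
N/47 = 15931; 15931 ≡ 45 (mod 47); 45·23 ≡ 1, so inverse 23.
k ≡ 6·8413·36 + 157·4183·19 + 24·15931·23 = 23089009.
23089009 mod 748757 = 626299.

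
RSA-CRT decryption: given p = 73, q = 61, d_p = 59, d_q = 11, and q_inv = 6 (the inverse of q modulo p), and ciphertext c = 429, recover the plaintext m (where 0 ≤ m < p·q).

3512

m₁ = c^(d_p) mod p: c ≡ 64 (mod 73), and 64^59 mod 73 = 8.
m₂ = c^(d_q) mod q: c ≡ 2 (mod 61), and 2^11 mod 61 = 35.
h = q_inv·(m₁ − m₂) mod p = 6·(8 − 35) mod 73 = 57.
m = m₂ + h·q = 35 + 57·61 = 3512.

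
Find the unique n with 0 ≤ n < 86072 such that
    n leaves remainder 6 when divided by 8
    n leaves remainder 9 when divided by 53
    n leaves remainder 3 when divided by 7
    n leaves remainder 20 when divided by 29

68750

The moduli are pairwise coprime; M = 8·53·7·29 = 86072.
M/8 = 10759; 10759 ≡ 7 (mod 8); 7·7 ≡ 1, so inverse 7.
M/53 = 1624; 1624 ≡ 34 (mod 53); 34·39 ≡ 1, so inverse 39.
M/7 = 12296; 12296 ≡ 4 (mod 7); 4·2 ≡ 1, so inverse 2.
M/29 = 2968; 2968 ≡ 10 (mod 29); 10·3 ≡ 1, so inverse 3.
n ≡ 6·10759·7 + 9·1624·39 + 3·12296·2 + 20·2968·3 = 1273758.
1273758 mod 86072 = 68750.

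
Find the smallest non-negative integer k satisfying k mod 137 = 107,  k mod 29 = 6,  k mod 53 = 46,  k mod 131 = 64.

24260478

The moduli are pairwise coprime; N = 137·29·53·131 = 27584539.
N/137 = 201347; 201347 ≡ 94 (mod 137); 94·86 ≡ 1, so inverse 86.
N/29 = 951191; 951191 ≡ 20 (mod 29); 20·16 ≡ 1, so inverse 16.
N/53 = 520463; 520463 ≡ 3 (mod 53); 3·18 ≡ 1, so inverse 18.
N/131 = 210569; 210569 ≡ 52 (mod 131); 52·63 ≡ 1, so inverse 63.
k ≡ 107·201347·86 + 6·951191·16 + 46·520463·18 + 64·210569·63 = 3224067002.
3224067002 mod 27584539 = 24260478.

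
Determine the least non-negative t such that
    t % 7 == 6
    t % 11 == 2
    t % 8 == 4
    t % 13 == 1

3940

From t ≡ 6 (mod 7) write t = 6 + 7s. Substituting into t ≡ 2 (mod 11) gives 7s ≡ 7 (mod 11), and since 7⁻¹ ≡ 8 (mod 11), s ≡ 1. Hence t ≡ 6 + 7·1 = 13 (mod 77).
From t ≡ 13 (mod 77) write t = 13 + 77s. Substituting into t ≡ 4 (mod 8) gives 77s ≡ 7 (mod 8), and since 5⁻¹ ≡ 5 (mod 8), s ≡ 3. Hence t ≡ 13 + 77·3 = 244 (mod 616).
From t ≡ 244 (mod 616) write t = 244 + 616s. Substituting into t ≡ 1 (mod 13) gives 616s ≡ 4 (mod 13), and since 5⁻¹ ≡ 8 (mod 13), s ≡ 6. Hence t ≡ 244 + 616·6 = 3940 (mod 8008).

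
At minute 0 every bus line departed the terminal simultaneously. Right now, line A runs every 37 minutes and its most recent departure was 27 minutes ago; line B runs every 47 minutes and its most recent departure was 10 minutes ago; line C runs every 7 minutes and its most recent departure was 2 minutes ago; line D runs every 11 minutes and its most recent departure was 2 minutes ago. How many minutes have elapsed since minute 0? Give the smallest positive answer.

53825

The moduli are pairwise coprime; N = 37·47·7·11 = 133903.
N/37 = 3619; 3619 ≡ 30 (mod 37); 30·21 ≡ 1, so inverse 21.
N/47 = 2849; 2849 ≡ 29 (mod 47); 29·13 ≡ 1, so inverse 13.
N/7 = 19129; 19129 ≡ 5 (mod 7); 5·3 ≡ 1, so inverse 3.
N/11 = 12173; 12173 ≡ 7 (mod 11); 7·8 ≡ 1, so inverse 8.
t ≡ 27·3619·21 + 10·2849·13 + 2·19129·3 + 2·12173·8 = 2731885.
2731885 mod 133903 = 53825.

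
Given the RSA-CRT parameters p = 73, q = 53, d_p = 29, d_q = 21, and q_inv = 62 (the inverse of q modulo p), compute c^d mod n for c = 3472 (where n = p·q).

m₁ = c^(d_p) mod p: c ≡ 41 (mod 73), and 41^29 mod 73 = 71.
m₂ = c^(d_q) mod q: c ≡ 27 (mod 53), and 27^21 mod 53 = 21.
h = q_inv·(m₁ − m₂) mod p = 62·(71 − 21) mod 73 = 34.
m = m₂ + h·q = 21 + 34·53 = 1823.

1823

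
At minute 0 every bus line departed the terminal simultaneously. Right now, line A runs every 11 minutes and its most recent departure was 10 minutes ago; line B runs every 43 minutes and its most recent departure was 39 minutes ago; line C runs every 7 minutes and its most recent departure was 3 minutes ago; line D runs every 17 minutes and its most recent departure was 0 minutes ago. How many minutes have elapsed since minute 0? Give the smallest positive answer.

32504

The moduli are pairwise coprime; N = 11·43·7·17 = 56287.
N/11 = 5117; 5117 ≡ 2 (mod 11); 2·6 ≡ 1, so inverse 6.
N/43 = 1309; 1309 ≡ 19 (mod 43); 19·34 ≡ 1, so inverse 34.
N/7 = 8041; 8041 ≡ 5 (mod 7); 5·3 ≡ 1, so inverse 3.
N/17 = 3311; 3311 ≡ 13 (mod 17); 13·4 ≡ 1, so inverse 4.
t ≡ 10·5117·6 + 39·1309·34 + 3·8041·3 + 0·3311·4 = 2115123.
2115123 mod 56287 = 32504.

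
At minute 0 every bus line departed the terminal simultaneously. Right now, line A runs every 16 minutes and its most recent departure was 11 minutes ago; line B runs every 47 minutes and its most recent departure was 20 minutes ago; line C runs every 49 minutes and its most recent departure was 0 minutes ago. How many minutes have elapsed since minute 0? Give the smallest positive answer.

The moduli are pairwise coprime; N = 16·47·49 = 36848.
N/16 = 2303; 2303 ≡ 15 (mod 16); 15·15 ≡ 1, so inverse 15.
N/47 = 784; 784 ≡ 32 (mod 47); 32·25 ≡ 1, so inverse 25.
N/49 = 752; 752 ≡ 17 (mod 49); 17·26 ≡ 1, so inverse 26.
t ≡ 11·2303·15 + 20·784·25 + 0·752·26 = 771995.
771995 mod 36848 = 35035.

35035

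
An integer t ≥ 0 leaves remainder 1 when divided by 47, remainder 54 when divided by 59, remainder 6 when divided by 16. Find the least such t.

The moduli are pairwise coprime; N = 47·59·16 = 44368.
N/47 = 944; 944 ≡ 4 (mod 47); 4·12 ≡ 1, so inverse 12.
N/59 = 752; 752 ≡ 44 (mod 59); 44·55 ≡ 1, so inverse 55.
N/16 = 2773; 2773 ≡ 5 (mod 16); 5·13 ≡ 1, so inverse 13.
t ≡ 1·944·12 + 54·752·55 + 6·2773·13 = 2461062.
2461062 mod 44368 = 20822.

20822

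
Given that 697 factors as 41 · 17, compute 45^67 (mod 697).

107

Mod 41: 45 ≡ 4; by Fermat, exponent reduces to 67 mod 40 = 27; 4^27 ≡ 25 (mod 41).
Mod 17: 45 ≡ 11; by Fermat, exponent reduces to 67 mod 16 = 3; 11^3 ≡ 5 (mod 17).
Combine by CRT: x ≡ 25 (mod 41), x ≡ 5 (mod 17) ⇒ x ≡ 107 (mod 697).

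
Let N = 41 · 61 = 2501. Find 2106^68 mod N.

Mod 41: 2106 ≡ 15; by Fermat, exponent reduces to 68 mod 40 = 28; 15^28 ≡ 23 (mod 41).
Mod 61: 2106 ≡ 32; by Fermat, exponent reduces to 68 mod 60 = 8; 32^8 ≡ 13 (mod 61).
Combine by CRT: x ≡ 23 (mod 41), x ≡ 13 (mod 61) ⇒ x ≡ 1294 (mod 2501).

1294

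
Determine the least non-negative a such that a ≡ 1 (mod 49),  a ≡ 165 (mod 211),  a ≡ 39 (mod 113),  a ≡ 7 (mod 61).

From a ≡ 1 (mod 49) write a = 1 + 49t. Substituting into a ≡ 165 (mod 211) gives 49t ≡ 164 (mod 211), and since 49⁻¹ ≡ 56 (mod 211), t ≡ 111. Hence a ≡ 1 + 49·111 = 5440 (mod 10339).
From a ≡ 5440 (mod 10339) write a = 5440 + 10339t. Substituting into a ≡ 39 (mod 113) gives 10339t ≡ 23 (mod 113), and since 56⁻¹ ≡ 111 (mod 113), t ≡ 67. Hence a ≡ 5440 + 10339·67 = 698153 (mod 1168307).
From a ≡ 698153 (mod 1168307) write a = 698153 + 1168307t. Substituting into a ≡ 7 (mod 61) gives 1168307t ≡ 60 (mod 61), and since 35⁻¹ ≡ 7 (mod 61), t ≡ 54. Hence a ≡ 698153 + 1168307·54 = 63786731 (mod 71266727).

63786731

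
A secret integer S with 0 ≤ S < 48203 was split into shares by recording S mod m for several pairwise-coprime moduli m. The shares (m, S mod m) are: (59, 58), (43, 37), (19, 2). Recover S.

45488

The moduli are pairwise coprime; N = 59·43·19 = 48203.
N/59 = 817; 817 ≡ 50 (mod 59); 50·13 ≡ 1, so inverse 13.
N/43 = 1121; 1121 ≡ 3 (mod 43); 3·29 ≡ 1, so inverse 29.
N/19 = 2537; 2537 ≡ 10 (mod 19); 10·2 ≡ 1, so inverse 2.
S ≡ 58·817·13 + 37·1121·29 + 2·2537·2 = 1828999.
1828999 mod 48203 = 45488.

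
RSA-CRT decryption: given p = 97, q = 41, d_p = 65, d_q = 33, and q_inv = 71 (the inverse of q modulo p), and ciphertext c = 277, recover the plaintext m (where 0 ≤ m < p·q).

189

m₁ = c^(d_p) mod p: c ≡ 83 (mod 97), and 83^65 mod 97 = 92.
m₂ = c^(d_q) mod q: c ≡ 31 (mod 41), and 31^33 mod 41 = 25.
h = q_inv·(m₁ − m₂) mod p = 71·(92 − 25) mod 97 = 4.
m = m₂ + h·q = 25 + 4·41 = 189.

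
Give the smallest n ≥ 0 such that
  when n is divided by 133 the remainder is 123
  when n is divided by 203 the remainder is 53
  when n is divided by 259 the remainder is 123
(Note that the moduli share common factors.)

54254

Combine the congruences pairwise.
gcd(133, 203) = 7 and 7 | (53 − 123), so the pair is consistent; merging gives n ≡ 256 (mod 3857), where 3857 = lcm(133, 203).
gcd(3857, 259) = 7 and 7 | (123 − 256), so the pair is consistent; merging gives n ≡ 54254 (mod 142709), where 142709 = lcm(3857, 259).
The solution is unique modulo lcm(133, 203, 259) = 142709.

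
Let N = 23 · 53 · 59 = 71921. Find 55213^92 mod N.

34357

Mod 23: 55213 ≡ 13; by Fermat, exponent reduces to 92 mod 22 = 4; 13^4 ≡ 18 (mod 23).
Mod 53: 55213 ≡ 40; by Fermat, exponent reduces to 92 mod 52 = 40; 40^40 ≡ 13 (mod 53).
Mod 59: 55213 ≡ 48; by Fermat, exponent reduces to 92 mod 58 = 34; 48^34 ≡ 19 (mod 59).
Combine by CRT: x ≡ 18 (mod 23), x ≡ 13 (mod 53), x ≡ 19 (mod 59) ⇒ x ≡ 34357 (mod 71921).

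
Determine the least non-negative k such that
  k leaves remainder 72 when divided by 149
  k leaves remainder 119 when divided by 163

From k ≡ 72 (mod 149) write k = 72 + 149t. Substituting into k ≡ 119 (mod 163) gives 149t ≡ 47 (mod 163), and since 149⁻¹ ≡ 128 (mod 163), t ≡ 148. Hence k ≡ 72 + 149·148 = 22124 (mod 24287).

22124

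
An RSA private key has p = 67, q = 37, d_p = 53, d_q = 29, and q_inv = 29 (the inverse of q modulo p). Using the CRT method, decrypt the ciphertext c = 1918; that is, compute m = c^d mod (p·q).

2214

m₁ = c^(d_p) mod p: c ≡ 42 (mod 67), and 42^53 mod 67 = 3.
m₂ = c^(d_q) mod q: c ≡ 31 (mod 37), and 31^29 mod 37 = 31.
h = q_inv·(m₁ − m₂) mod p = 29·(3 − 31) mod 67 = 59.
m = m₂ + h·q = 31 + 59·37 = 2214.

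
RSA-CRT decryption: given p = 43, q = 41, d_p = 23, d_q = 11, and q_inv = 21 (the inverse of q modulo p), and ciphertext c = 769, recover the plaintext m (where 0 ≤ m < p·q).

m₁ = c^(d_p) mod p: c ≡ 38 (mod 43), and 38^23 mod 43 = 25.
m₂ = c^(d_q) mod q: c ≡ 31 (mod 41), and 31^11 mod 41 = 31.
h = q_inv·(m₁ − m₂) mod p = 21·(25 − 31) mod 43 = 3.
m = m₂ + h·q = 31 + 3·41 = 154.

154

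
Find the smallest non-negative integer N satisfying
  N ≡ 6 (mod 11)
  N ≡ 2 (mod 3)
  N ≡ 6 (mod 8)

Combine the congruences pairwise.
From N ≡ 6 (mod 11) write N = 6 + 11t. Substituting into N ≡ 2 (mod 3) gives 11t ≡ 2 (mod 3), and since 2⁻¹ ≡ 2 (mod 3), t ≡ 1. Hence N ≡ 6 + 11·1 = 17 (mod 33).
From N ≡ 17 (mod 33) write N = 17 + 33t. Substituting into N ≡ 6 (mod 8) gives 33t ≡ 5 (mod 8), and since 1⁻¹ ≡ 1 (mod 8), t ≡ 5. Hence N ≡ 17 + 33·5 = 182 (mod 264).

182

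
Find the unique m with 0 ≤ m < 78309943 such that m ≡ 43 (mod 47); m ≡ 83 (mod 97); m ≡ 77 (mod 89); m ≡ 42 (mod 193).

8285532

From m ≡ 43 (mod 47) write m = 43 + 47t. Substituting into m ≡ 83 (mod 97) gives 47t ≡ 40 (mod 97), and since 47⁻¹ ≡ 64 (mod 97), t ≡ 38. Hence m ≡ 43 + 47·38 = 1829 (mod 4559).
From m ≡ 1829 (mod 4559) write m = 1829 + 4559t. Substituting into m ≡ 77 (mod 89) gives 4559t ≡ 28 (mod 89), and since 20⁻¹ ≡ 49 (mod 89), t ≡ 37. Hence m ≡ 1829 + 4559·37 = 170512 (mod 405751).
From m ≡ 170512 (mod 405751) write m = 170512 + 405751t. Substituting into m ≡ 42 (mod 193) gives 405751t ≡ 142 (mod 193), and since 65⁻¹ ≡ 98 (mod 193), t ≡ 20. Hence m ≡ 170512 + 405751·20 = 8285532 (mod 78309943).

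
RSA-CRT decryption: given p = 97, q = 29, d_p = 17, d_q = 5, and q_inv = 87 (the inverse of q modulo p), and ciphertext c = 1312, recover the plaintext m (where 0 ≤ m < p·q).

2568

m₁ = c^(d_p) mod p: c ≡ 51 (mod 97), and 51^17 mod 97 = 46.
m₂ = c^(d_q) mod q: c ≡ 7 (mod 29), and 7^5 mod 29 = 16.
h = q_inv·(m₁ − m₂) mod p = 87·(46 − 16) mod 97 = 88.
m = m₂ + h·q = 16 + 88·29 = 2568.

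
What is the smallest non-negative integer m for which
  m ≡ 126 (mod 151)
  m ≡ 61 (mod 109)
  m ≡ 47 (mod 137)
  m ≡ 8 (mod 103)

The moduli are pairwise coprime; N = 151·109·137·103 = 232252949.
N/151 = 1538099; 1538099 ≡ 13 (mod 151); 13·93 ≡ 1, so inverse 93.
N/109 = 2130761; 2130761 ≡ 29 (mod 109); 29·94 ≡ 1, so inverse 94.
N/137 = 1695277; 1695277 ≡ 39 (mod 137); 39·130 ≡ 1, so inverse 130.
N/103 = 2254883; 2254883 ≡ 7 (mod 103); 7·59 ≡ 1, so inverse 59.
m ≡ 126·1538099·93 + 61·2130761·94 + 47·1695277·130 + 8·2254883·59 = 41663674902.
41663674902 mod 232252949 = 90397031.

90397031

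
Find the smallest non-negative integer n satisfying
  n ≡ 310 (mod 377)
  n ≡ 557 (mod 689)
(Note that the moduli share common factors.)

gcd(377, 689) = 13 and 13 | (557 − 310), so the pair is consistent; merging gives n ≡ 19160 (mod 19981), where 19981 = lcm(377, 689).
The solution is unique modulo lcm(377, 689) = 19981.

19160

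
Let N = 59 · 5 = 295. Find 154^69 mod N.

Mod 59: 154 ≡ 36; by Fermat, exponent reduces to 69 mod 58 = 11; 36^11 ≡ 28 (mod 59).
Mod 5: 154 ≡ 4; by Fermat, exponent reduces to 69 mod 4 = 1; 4^1 ≡ 4 (mod 5).
Combine by CRT: x ≡ 28 (mod 59), x ≡ 4 (mod 5) ⇒ x ≡ 264 (mod 295).

264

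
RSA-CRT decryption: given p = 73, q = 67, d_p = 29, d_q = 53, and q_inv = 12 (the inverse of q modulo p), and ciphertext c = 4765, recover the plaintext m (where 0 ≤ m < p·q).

179

m₁ = c^(d_p) mod p: c ≡ 20 (mod 73), and 20^29 mod 73 = 33.
m₂ = c^(d_q) mod q: c ≡ 8 (mod 67), and 8^53 mod 67 = 45.
h = q_inv·(m₁ − m₂) mod p = 12·(33 − 45) mod 73 = 2.
m = m₂ + h·q = 45 + 2·67 = 179.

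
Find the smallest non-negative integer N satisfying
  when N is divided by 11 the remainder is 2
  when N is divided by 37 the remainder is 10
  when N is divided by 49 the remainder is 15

750

The moduli are pairwise coprime; M = 11·37·49 = 19943.
M/11 = 1813; 1813 ≡ 9 (mod 11); 9·5 ≡ 1, so inverse 5.
M/37 = 539; 539 ≡ 21 (mod 37); 21·30 ≡ 1, so inverse 30.
M/49 = 407; 407 ≡ 15 (mod 49); 15·36 ≡ 1, so inverse 36.
N ≡ 2·1813·5 + 10·539·30 + 15·407·36 = 399610.
399610 mod 19943 = 750.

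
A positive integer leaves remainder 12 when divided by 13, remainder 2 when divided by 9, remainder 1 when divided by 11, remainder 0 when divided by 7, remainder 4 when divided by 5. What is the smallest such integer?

28469

From t ≡ 12 (mod 13) write t = 12 + 13s. Substituting into t ≡ 2 (mod 9) gives 13s ≡ 8 (mod 9), and since 4⁻¹ ≡ 7 (mod 9), s ≡ 2. Hence t ≡ 12 + 13·2 = 38 (mod 117).
From t ≡ 38 (mod 117) write t = 38 + 117s. Substituting into t ≡ 1 (mod 11) gives 117s ≡ 7 (mod 11), and since 7⁻¹ ≡ 8 (mod 11), s ≡ 1. Hence t ≡ 38 + 117·1 = 155 (mod 1287).
From t ≡ 155 (mod 1287) write t = 155 + 1287s. Substituting into t ≡ 0 (mod 7) gives 1287s ≡ 6 (mod 7), and since 6⁻¹ ≡ 6 (mod 7), s ≡ 1. Hence t ≡ 155 + 1287·1 = 1442 (mod 9009).
From t ≡ 1442 (mod 9009) write t = 1442 + 9009s. Substituting into t ≡ 4 (mod 5) gives 9009s ≡ 2 (mod 5), and since 4⁻¹ ≡ 4 (mod 5), s ≡ 3. Hence t ≡ 1442 + 9009·3 = 28469 (mod 45045).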